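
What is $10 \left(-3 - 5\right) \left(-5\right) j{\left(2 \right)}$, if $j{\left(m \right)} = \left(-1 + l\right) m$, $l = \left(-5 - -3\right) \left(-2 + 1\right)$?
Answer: $800$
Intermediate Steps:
$l = 2$ ($l = \left(-5 + 3\right) \left(-1\right) = \left(-2\right) \left(-1\right) = 2$)
$j{\left(m \right)} = m$ ($j{\left(m \right)} = \left(-1 + 2\right) m = 1 m = m$)
$10 \left(-3 - 5\right) \left(-5\right) j{\left(2 \right)} = 10 \left(-3 - 5\right) \left(-5\right) 2 = 10 \left(\left(-8\right) \left(-5\right)\right) 2 = 10 \cdot 40 \cdot 2 = 400 \cdot 2 = 800$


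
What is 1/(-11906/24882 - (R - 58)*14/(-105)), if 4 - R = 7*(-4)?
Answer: -20735/81803 ≈ -0.25347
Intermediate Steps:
R = 32 (R = 4 - 7*(-4) = 4 - 1*(-28) = 4 + 28 = 32)
1/(-11906/24882 - (R - 58)*14/(-105)) = 1/(-11906/24882 - (32 - 58)*14/(-105)) = 1/(-11906*1/24882 - (-26)*14*(-1/105)) = 1/(-5953/12441 - (-26)*(-2)/15) = 1/(-5953/12441 - 1*52/15) = 1/(-5953/12441 - 52/15) = 1/(-81803/20735) = -20735/81803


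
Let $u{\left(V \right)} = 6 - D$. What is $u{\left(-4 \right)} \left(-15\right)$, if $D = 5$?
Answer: $-15$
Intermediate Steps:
$u{\left(V \right)} = 1$ ($u{\left(V \right)} = 6 - 5 = 1$)
$u{\left(-4 \right)} \left(-15\right) = 1 \left(-15\right) = -15$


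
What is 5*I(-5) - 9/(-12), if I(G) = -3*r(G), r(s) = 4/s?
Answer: 51/4 ≈ 12.750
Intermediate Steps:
I(G) = -12/G
5*I(-5) - 9/(-12) = 5*(-12/(-5)) - 9/(-12) = 5*(-12*(-1/5)) - 9*(-1/12) = 5*(12/5) + 3/4 = 12 + 3/4 = 51/4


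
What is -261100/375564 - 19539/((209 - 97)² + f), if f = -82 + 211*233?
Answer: -49219396/48622125 ≈ -1.0123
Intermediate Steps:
f = 49081 (f = -82 + 49163 = 49081)
-261100/375564 - 19539/((209 - 97)² + f) = -261100/375564 - 19539/((209 - 97)² + 49081) = -261100*1/375564 - 19539/(112² + 49081) = -9325/13413 - 19539/(12544 + 49081) = -9325/13413 - 19539/61625 = -49219396/48622125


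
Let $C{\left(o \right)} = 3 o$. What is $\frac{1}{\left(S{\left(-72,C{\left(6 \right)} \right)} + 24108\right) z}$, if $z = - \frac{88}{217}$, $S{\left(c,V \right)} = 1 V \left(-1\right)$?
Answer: $- \frac{217}{2119920} \approx -0.00010236$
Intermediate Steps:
$S{\left(c,V \right)} = - V$ ($S{\left(c,V \right)} = V \left(-1\right) = - V$)
$z = - \frac{88}{217}$ ($z = \left(-88\right) \frac{1}{217} = - \frac{88}{217} \approx -0.40553$)
$\frac{1}{\left(S{\left(-72,C{\left(6 \right)} \right)} + 24108\right) z} = \frac{1}{\left(- 3 \cdot 6 + 24108\right) \left(- \frac{88}{217}\right)} = \frac{1}{\left(-1\right) 18 + 24108} \left(- \frac{217}{88}\right) = \frac{1}{-18 + 24108} \left(- \frac{217}{88}\right) = \frac{1}{24090} \left(- \frac{217}{88}\right) = - \frac{217}{2119920}$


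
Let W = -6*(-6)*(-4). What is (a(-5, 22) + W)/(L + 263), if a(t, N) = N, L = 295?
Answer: -61/279 ≈ -0.21864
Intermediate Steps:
W = -144 (W = 36*(-4) = -144)
(a(-5, 22) + W)/(L + 263) = (22 - 144)/(295 + 263) = -122/558 = -122*1/558 = -61/279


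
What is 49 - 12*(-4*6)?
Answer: 337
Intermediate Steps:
49 - 12*(-4*6) = 49 - (-288) = 49 - 12*(-24) = 49 + 288 = 337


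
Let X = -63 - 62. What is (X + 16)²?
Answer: 11881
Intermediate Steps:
X = -125
(X + 16)² = (-125 + 16)² = (-109)² = 11881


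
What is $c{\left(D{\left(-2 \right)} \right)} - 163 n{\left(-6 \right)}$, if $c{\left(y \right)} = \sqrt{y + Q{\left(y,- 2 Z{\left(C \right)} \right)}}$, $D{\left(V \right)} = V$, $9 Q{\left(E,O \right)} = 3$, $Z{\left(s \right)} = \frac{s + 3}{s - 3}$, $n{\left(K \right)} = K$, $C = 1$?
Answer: $978 + \frac{i \sqrt{15}}{3} \approx 978.0 + 1.291 i$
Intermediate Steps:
$Z{\left(s \right)} = \frac{3 + s}{-3 + s}$
$Q{\left(E,O \right)} = \frac{1}{3}$ ($Q{\left(E,O \right)} = \frac{1}{9} \cdot 3 = \frac{1}{3}$)
$c{\left(y \right)} = \sqrt{\frac{1}{3} + y}$ ($c{\left(y \right)} = \sqrt{y + \frac{1}{3}} = \sqrt{\frac{1}{3} + y}$)
$c{\left(D{\left(-2 \right)} \right)} - 163 n{\left(-6 \right)} = \frac{\sqrt{3 + 9 \left(-2\right)}}{3} - -978 = \frac{\sqrt{3 - 18}}{3} + 978 = \frac{\sqrt{-15}}{3} + 978 = \frac{i \sqrt{15}}{3} + 978 = 978 + \frac{i \sqrt{15}}{3}$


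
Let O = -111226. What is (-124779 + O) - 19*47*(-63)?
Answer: -179746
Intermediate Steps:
(-124779 + O) - 19*47*(-63) = (-124779 - 111226) - 19*47*(-63) = -236005 - 893*(-63) = -236005 + 56259 = -179746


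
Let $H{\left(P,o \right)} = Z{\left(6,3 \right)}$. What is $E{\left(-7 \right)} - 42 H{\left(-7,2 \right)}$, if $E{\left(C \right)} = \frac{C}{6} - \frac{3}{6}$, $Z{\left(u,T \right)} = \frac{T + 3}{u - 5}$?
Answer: $- \frac{761}{3} \approx -253.67$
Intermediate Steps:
$Z{\left(u,T \right)} = \frac{3 + T}{-5 + u}$
$H{\left(P,o \right)} = 6$ ($H{\left(P,o \right)} = \frac{3 + 3}{-5 + 6} = 1^{-1} \cdot 6 = 1 \cdot 6 = 6$)
$E{\left(C \right)} = - \frac{1}{2} + \frac{C}{6}$ ($E{\left(C \right)} = C \frac{1}{6} - \frac{1}{2} = \frac{C}{6} - \frac{1}{2} = - \frac{1}{2} + \frac{C}{6}$)
$E{\left(-7 \right)} - 42 H{\left(-7,2 \right)} = \left(- \frac{1}{2} + \frac{1}{6} \left(-7\right)\right) - 252 = \left(- \frac{1}{2} - \frac{7}{6}\right) - 252 = - \frac{5}{3} - 252 = - \frac{761}{3}$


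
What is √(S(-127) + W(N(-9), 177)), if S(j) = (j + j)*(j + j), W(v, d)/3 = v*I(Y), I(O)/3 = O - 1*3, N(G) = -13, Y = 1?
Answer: 5*√2590 ≈ 254.46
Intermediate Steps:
I(O) = -9 + 3*O (I(O) = 3*(O - 1*3) = 3*(O - 3) = 3*(-3 + O) = -9 + 3*O)
W(v, d) = -18*v (W(v, d) = 3*(v*(-9 + 3*1)) = 3*(v*(-9 + 3)) = 3*(v*(-6)) = 3*(-6*v) = -18*v)
S(j) = 4*j² (S(j) = (2*j)*(2*j) = 4*j²)
√(S(-127) + W(N(-9), 177)) = √(4*(-127)² - 18*(-13)) = √(4*16129 + 234) = √(64516 + 234) = √64750 = 5*√2590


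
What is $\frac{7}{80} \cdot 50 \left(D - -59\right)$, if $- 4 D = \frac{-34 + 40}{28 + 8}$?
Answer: $\frac{49525}{192} \approx 257.94$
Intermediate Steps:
$D = - \frac{1}{24}$ ($D = - \frac{\left(-34 + 40\right) \frac{1}{28 + 8}}{4} = - \frac{6 \cdot \frac{1}{36}}{4} = \left(- \frac{1}{4}\right) \frac{1}{6} = - \frac{1}{24} \approx -0.041667$)
$\frac{7}{80} \cdot 50 \left(D - -59\right) = \frac{7}{80} \cdot 50 \left(- \frac{1}{24} - -59\right) = 7 \cdot \frac{1}{80} \cdot 50 \left(- \frac{1}{24} + 59\right) = \frac{7}{80} \cdot 50 \cdot \frac{1415}{24} = \frac{35}{8} \cdot \frac{1415}{24} = \frac{49525}{192}$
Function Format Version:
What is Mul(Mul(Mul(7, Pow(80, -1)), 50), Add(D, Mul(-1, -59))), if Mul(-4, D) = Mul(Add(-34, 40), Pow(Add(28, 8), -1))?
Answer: Rational(49525, 192) ≈ 257.94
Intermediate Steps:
D = Rational(-1, 24) (D = Mul(Rational(-1, 4), Mul(Add(-34, 40), Pow(Add(28, 8), -1))) = Mul(Rational(-1, 4), Mul(6, Pow(36, -1))) = Mul(Rational(-1, 4), Mul(6, Rational(1, 36))) = Mul(Rational(-1, 4), Rational(1, 6)) = Rational(-1, 24) ≈ -0.041667)
Mul(Mul(Mul(7, Pow(80, -1)), 50), Add(D, Mul(-1, -59))) = Mul(Mul(Mul(7, Pow(80, -1)), 50), Add(Rational(-1, 24), Mul(-1, -59))) = Mul(Mul(Mul(7, Rational(1, 80)), 50), Add(Rational(-1, 24), 59)) = Mul(Mul(Rational(7, 80), 50), Rational(1415, 24)) = Mul(Rational(35, 8), Rational(1415, 24)) = Rational(49525, 192)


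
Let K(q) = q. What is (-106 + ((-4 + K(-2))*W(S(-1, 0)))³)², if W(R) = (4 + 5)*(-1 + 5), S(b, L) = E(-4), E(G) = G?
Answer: 101562093151204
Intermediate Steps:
S(b, L) = -4
W(R) = 36 (W(R) = 9*4 = 36)
(-106 + ((-4 + K(-2))*W(S(-1, 0)))³)² = (-106 + ((-4 - 2)*36)³)² = (-106 + (-6*36)³)² = (-106 + (-216)³)² = (-106 - 10077696)² = (-10077802)² = 101562093151204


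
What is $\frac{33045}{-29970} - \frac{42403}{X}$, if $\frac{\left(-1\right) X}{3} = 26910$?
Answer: $- \frac{287429}{497835} \approx -0.57736$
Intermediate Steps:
$X = -80730$ ($X = \left(-3\right) 26910 = -80730$)
$\frac{33045}{-29970} - \frac{42403}{X} = \frac{33045}{-29970} - \frac{42403}{-80730} = 33045 \left(- \frac{1}{29970}\right) - - \frac{42403}{80730} = - \frac{2203}{1998} + \frac{42403}{80730} = - \frac{287429}{497835}$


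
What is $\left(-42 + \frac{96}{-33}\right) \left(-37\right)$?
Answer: $\frac{18278}{11} \approx 1661.6$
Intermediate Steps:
$\left(-42 + \frac{96}{-33}\right) \left(-37\right) = \left(-42 + 96 \left(- \frac{1}{33}\right)\right) \left(-37\right) = \left(-42 - \frac{32}{11}\right) \left(-37\right) = \left(- \frac{494}{11}\right) \left(-37\right) = \frac{18278}{11}$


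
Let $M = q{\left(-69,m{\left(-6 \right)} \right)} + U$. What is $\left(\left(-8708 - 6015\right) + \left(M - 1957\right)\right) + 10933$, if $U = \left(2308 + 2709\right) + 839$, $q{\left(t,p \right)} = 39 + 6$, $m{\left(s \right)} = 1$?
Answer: $154$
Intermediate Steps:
$q{\left(t,p \right)} = 45$
$U = 5856$ ($U = 5017 + 839 = 5856$)
$M = 5901$ ($M = 45 + 5856 = 5901$)
$\left(\left(-8708 - 6015\right) + \left(M - 1957\right)\right) + 10933 = \left(\left(-8708 - 6015\right) + \left(5901 - 1957\right)\right) + 10933 = \left(-14723 + 3944\right) + 10933 = -10779 + 10933 = 154$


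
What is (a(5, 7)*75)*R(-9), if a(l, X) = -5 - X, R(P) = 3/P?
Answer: 300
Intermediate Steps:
(a(5, 7)*75)*R(-9) = ((-5 - 1*7)*75)*(3/(-9)) = ((-5 - 7)*75)*(3*(-⅑)) = -12*75*(-⅓) = -900*(-⅓) = 300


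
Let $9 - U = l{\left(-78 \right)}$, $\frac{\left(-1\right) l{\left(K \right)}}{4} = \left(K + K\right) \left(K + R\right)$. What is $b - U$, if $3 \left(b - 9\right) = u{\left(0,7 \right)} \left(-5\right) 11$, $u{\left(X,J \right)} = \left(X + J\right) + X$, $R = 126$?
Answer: $\frac{89471}{3} \approx 29824.0$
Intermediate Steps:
$u{\left(X,J \right)} = J + 2 X$ ($u{\left(X,J \right)} = \left(J + X\right) + X = J + 2 X$)
$l{\left(K \right)} = - 8 K \left(126 + K\right)$ ($l{\left(K \right)} = - 4 \left(K + K\right) \left(K + 126\right) = - 4 \cdot 2 K \left(126 + K\right) = - 8 K \left(126 + K\right)$)
$U = -29943$ ($U = 9 - \left(-8\right) \left(-78\right) \left(126 - 78\right) = 9 - \left(-8\right) \left(-78\right) 48 = 9 - 29952 = -29943$)
$b = - \frac{358}{3}$ ($b = 9 + \frac{\left(7 + 2 \cdot 0\right) \left(-5\right) 11}{3} = 9 + \frac{\left(7 + 0\right) \left(-5\right) 11}{3} = 9 + \frac{7 \left(-5\right) 11}{3} = 9 + \frac{\left(-35\right) 11}{3} = 9 + \frac{1}{3} \left(-385\right) = 9 - \frac{385}{3} = - \frac{358}{3} \approx -119.33$)
$b - U = - \frac{358}{3} - -29943 = - \frac{358}{3} + 29943 = \frac{89471}{3}$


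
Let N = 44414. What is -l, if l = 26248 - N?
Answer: 18166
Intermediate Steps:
l = -18166 (l = 26248 - 1*44414 = 26248 - 44414 = -18166)
-l = -1*(-18166) = 18166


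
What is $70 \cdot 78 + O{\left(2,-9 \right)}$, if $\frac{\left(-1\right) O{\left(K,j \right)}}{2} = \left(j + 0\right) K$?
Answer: $5496$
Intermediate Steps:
$O{\left(K,j \right)} = - 2 K j$ ($O{\left(K,j \right)} = - 2 \left(j + 0\right) K = - 2 j K = - 2 K j$)
$70 \cdot 78 + O{\left(2,-9 \right)} = 70 \cdot 78 - 4 \left(-9\right) = 5460 + 36 = 5496$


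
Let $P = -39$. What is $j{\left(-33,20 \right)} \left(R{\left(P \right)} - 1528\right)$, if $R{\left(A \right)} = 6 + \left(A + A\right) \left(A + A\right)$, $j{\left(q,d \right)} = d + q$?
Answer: $-59306$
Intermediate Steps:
$R{\left(A \right)} = 6 + 4 A^{2}$ ($R{\left(A \right)} = 6 + 2 A 2 A = 6 + 4 A^{2}$)
$j{\left(-33,20 \right)} \left(R{\left(P \right)} - 1528\right) = \left(20 - 33\right) \left(\left(6 + 4 \left(-39\right)^{2}\right) - 1528\right) = - 13 \left(\left(6 + 4 \cdot 1521\right) - 1528\right) = - 13 \left(\left(6 + 6084\right) - 1528\right) = - 13 \left(6090 - 1528\right) = \left(-13\right) 4562 = -59306$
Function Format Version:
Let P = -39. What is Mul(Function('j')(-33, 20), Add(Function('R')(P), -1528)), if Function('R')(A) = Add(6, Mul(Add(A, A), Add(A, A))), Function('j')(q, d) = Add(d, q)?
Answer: -59306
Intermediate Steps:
Function('R')(A) = Add(6, Mul(4, Pow(A, 2))) (Function('R')(A) = Add(6, Mul(Mul(2, A), Mul(2, A))) = Add(6, Mul(4, Pow(A, 2))))
Mul(Function('j')(-33, 20), Add(Function('R')(P), -1528)) = Mul(Add(20, -33), Add(Add(6, Mul(4, Pow(-39, 2))), -1528)) = Mul(-13, Add(Add(6, Mul(4, 1521)), -1528)) = Mul(-13, Add(Add(6, 6084), -1528)) = Mul(-13, Add(6090, -1528)) = Mul(-13, 4562) = -59306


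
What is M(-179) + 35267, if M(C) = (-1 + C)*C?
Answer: 67487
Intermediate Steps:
M(C) = C*(-1 + C)
M(-179) + 35267 = -179*(-1 - 179) + 35267 = -179*(-180) + 35267 = 32220 + 35267 = 67487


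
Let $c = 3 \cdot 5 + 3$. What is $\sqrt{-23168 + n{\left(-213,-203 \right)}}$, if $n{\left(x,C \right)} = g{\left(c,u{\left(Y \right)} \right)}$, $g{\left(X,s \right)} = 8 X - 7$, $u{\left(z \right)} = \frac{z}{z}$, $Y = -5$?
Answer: $3 i \sqrt{2559} \approx 151.76 i$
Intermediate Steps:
$u{\left(z \right)} = 1$
$c = 18$ ($c = 15 + 3 = 18$)
$g{\left(X,s \right)} = -7 + 8 X$
$n{\left(x,C \right)} = 137$ ($n{\left(x,C \right)} = -7 + 8 \cdot 18 = -7 + 144 = 137$)
$\sqrt{-23168 + n{\left(-213,-203 \right)}} = \sqrt{-23168 + 137} = \sqrt{-23031} = 3 i \sqrt{2559}$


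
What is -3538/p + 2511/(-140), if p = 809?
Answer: -2526719/113260 ≈ -22.309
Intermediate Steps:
-3538/p + 2511/(-140) = -3538/809 + 2511/(-140) = -3538*1/809 + 2511*(-1/140) = -3538/809 - 2511/140 = -2526719/113260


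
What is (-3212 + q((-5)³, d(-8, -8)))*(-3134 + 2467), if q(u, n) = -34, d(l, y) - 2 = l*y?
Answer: 2165082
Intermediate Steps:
d(l, y) = 2 + l*y
(-3212 + q((-5)³, d(-8, -8)))*(-3134 + 2467) = (-3212 - 34)*(-3134 + 2467) = -3246*(-667) = 2165082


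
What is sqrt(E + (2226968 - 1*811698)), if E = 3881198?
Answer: 2*sqrt(1324117) ≈ 2301.4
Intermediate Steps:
sqrt(E + (2226968 - 1*811698)) = sqrt(3881198 + (2226968 - 1*811698)) = sqrt(3881198 + (2226968 - 811698)) = sqrt(3881198 + 1415270) = sqrt(5296468) = 2*sqrt(1324117)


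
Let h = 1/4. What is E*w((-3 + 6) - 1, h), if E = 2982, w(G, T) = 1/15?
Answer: 994/5 ≈ 198.80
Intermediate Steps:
h = 1/4 ≈ 0.25000
w(G, T) = 1/15
E*w((-3 + 6) - 1, h) = 2982*(1/15) = 994/5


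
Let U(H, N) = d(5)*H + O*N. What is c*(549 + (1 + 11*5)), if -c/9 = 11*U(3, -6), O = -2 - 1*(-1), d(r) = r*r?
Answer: -4851495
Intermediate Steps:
d(r) = r²
O = -1 (O = -2 + 1 = -1)
U(H, N) = -N + 25*H (U(H, N) = 5²*H - N = 25*H - N = -N + 25*H)
c = -8019 (c = -99*(-1*(-6) + 25*3) = -99*(6 + 75) = -99*81 = -9*891 = -8019)
c*(549 + (1 + 11*5)) = -8019*(549 + (1 + 11*5)) = -8019*(549 + (1 + 55)) = -8019*(549 + 56) = -8019*605 = -4851495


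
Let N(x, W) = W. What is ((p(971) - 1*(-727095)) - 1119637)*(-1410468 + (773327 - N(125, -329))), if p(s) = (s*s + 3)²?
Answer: -566096839430608728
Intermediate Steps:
p(s) = (3 + s²)² (p(s) = (s² + 3)² = (3 + s²)²)
((p(971) - 1*(-727095)) - 1119637)*(-1410468 + (773327 - N(125, -329))) = (((3 + 971²)² - 1*(-727095)) - 1119637)*(-1410468 + (773327 - 1*(-329))) = (((3 + 942841)² + 727095) - 1119637)*(-1410468 + (773327 + 329)) = ((942844² + 727095) - 1119637)*(-1410468 + 773656) = ((888954808336 + 727095) - 1119637)*(-636812) = (888955535431 - 1119637)*(-636812) = 888954415794*(-636812) = -566096839430608728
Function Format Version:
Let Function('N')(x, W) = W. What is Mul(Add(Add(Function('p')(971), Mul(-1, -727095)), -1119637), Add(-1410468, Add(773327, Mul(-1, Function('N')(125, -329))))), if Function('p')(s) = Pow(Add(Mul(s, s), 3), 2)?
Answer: -566096839430608728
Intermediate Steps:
Function('p')(s) = Pow(Add(3, Pow(s, 2)), 2) (Function('p')(s) = Pow(Add(Pow(s, 2), 3), 2) = Pow(Add(3, Pow(s, 2)), 2))
Mul(Add(Add(Function('p')(971), Mul(-1, -727095)), -1119637), Add(-1410468, Add(773327, Mul(-1, Function('N')(125, -329))))) = Mul(Add(Add(Pow(Add(3, Pow(971, 2)), 2), Mul(-1, -727095)), -1119637), Add(-1410468, Add(773327, Mul(-1, -329)))) = Mul(Add(Add(Pow(Add(3, 942841), 2), 727095), -1119637), Add(-1410468, Add(773327, 329))) = Mul(Add(Add(Pow(942844, 2), 727095), -1119637), Add(-1410468, 773656)) = Mul(Add(Add(888954808336, 727095), -1119637), -636812) = Mul(Add(888955535431, -1119637), -636812) = Mul(888954415794, -636812) = -566096839430608728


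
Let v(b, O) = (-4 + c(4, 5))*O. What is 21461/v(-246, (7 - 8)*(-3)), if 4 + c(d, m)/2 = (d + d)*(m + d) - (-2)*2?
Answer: 21461/420 ≈ 51.098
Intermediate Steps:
c(d, m) = 4*d*(d + m) (c(d, m) = -8 + 2*((d + d)*(m + d) - (-2)*2) = -8 + 2*((2*d)*(d + m) - 2*(-2)) = -8 + 2*(2*d*(d + m) + 4) = -8 + 2*(4 + 2*d*(d + m)) = -8 + (8 + 4*d*(d + m)) = 4*d*(d + m))
v(b, O) = 140*O (v(b, O) = (-4 + 4*4*(4 + 5))*O = (-4 + 4*4*9)*O = (-4 + 144)*O = 140*O)
21461/v(-246, (7 - 8)*(-3)) = 21461/((140*((7 - 8)*(-3)))) = 21461/((140*(-1*(-3)))) = 21461/((140*3)) = 21461/420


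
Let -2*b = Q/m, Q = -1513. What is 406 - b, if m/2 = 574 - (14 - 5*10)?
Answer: 989127/2440 ≈ 405.38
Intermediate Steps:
m = 1220 (m = 2*(574 - (14 - 5*10)) = 2*(574 - (14 - 50)) = 2*(574 - 1*(-36)) = 2*(574 + 36) = 2*610 = 1220)
b = 1513/2440 (b = -(-1513)/(2*1220) = -1/2*(-1513/1220) = 1513/2440 ≈ 0.62008)
406 - b = 406 - 1*1513/2440 = 406 - 1513/2440 = 989127/2440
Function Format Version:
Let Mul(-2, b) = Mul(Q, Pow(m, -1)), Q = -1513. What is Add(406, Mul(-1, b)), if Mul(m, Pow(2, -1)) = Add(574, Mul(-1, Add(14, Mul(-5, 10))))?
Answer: Rational(989127, 2440) ≈ 405.38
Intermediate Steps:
m = 1220 (m = Mul(2, Add(574, Mul(-1, Add(14, Mul(-5, 10))))) = Mul(2, Add(574, Mul(-1, Add(14, -50)))) = Mul(2, Add(574, Mul(-1, -36))) = Mul(2, Add(574, 36)) = Mul(2, 610) = 1220)
b = Rational(1513, 2440) (b = Mul(Rational(-1, 2), Mul(-1513, Pow(1220, -1))) = Mul(Rational(-1, 2), Mul(-1513, Rational(1, 1220))) = Mul(Rational(-1, 2), Rational(-1513, 1220)) = Rational(1513, 2440) ≈ 0.62008)
Add(406, Mul(-1, b)) = Add(406, Mul(-1, Rational(1513, 2440))) = Add(406, Rational(-1513, 2440)) = Rational(989127, 2440)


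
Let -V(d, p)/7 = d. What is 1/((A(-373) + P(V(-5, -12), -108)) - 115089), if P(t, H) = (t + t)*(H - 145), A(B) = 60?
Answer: -1/132739 ≈ -7.5336e-6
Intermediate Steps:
V(d, p) = -7*d
P(t, H) = 2*t*(-145 + H) (P(t, H) = (2*t)*(-145 + H) = 2*t*(-145 + H))
1/((A(-373) + P(V(-5, -12), -108)) - 115089) = 1/((60 + 2*(-7*(-5))*(-145 - 108)) - 115089) = 1/((60 + 2*35*(-253)) - 115089) = 1/((60 - 17710) - 115089) = 1/(-17650 - 115089) = 1/(-132739) = -1/132739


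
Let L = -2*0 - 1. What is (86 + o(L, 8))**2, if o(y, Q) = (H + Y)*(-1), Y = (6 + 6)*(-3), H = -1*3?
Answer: 15625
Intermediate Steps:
H = -3
Y = -36 (Y = 12*(-3) = -36)
L = -1 (L = 0 - 1 = -1)
o(y, Q) = 39 (o(y, Q) = (-3 - 36)*(-1) = -39*(-1) = 39)
(86 + o(L, 8))**2 = (86 + 39)**2 = 125**2 = 15625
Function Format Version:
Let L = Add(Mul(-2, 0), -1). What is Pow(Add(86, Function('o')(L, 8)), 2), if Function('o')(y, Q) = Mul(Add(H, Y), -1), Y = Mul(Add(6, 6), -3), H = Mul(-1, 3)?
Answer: 15625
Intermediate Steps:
H = -3
Y = -36 (Y = Mul(12, -3) = -36)
L = -1 (L = Add(0, -1) = -1)
Function('o')(y, Q) = 39 (Function('o')(y, Q) = Mul(Add(-3, -36), -1) = Mul(-39, -1) = 39)
Pow(Add(86, Function('o')(L, 8)), 2) = Pow(Add(86, 39), 2) = Pow(125, 2) = 15625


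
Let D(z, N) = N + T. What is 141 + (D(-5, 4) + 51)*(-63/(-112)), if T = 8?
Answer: 2823/16 ≈ 176.44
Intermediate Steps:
D(z, N) = 8 + N (D(z, N) = N + 8 = 8 + N)
141 + (D(-5, 4) + 51)*(-63/(-112)) = 141 + ((8 + 4) + 51)*(-63/(-112)) = 141 + (12 + 51)*(-63*(-1/112)) = 141 + 63*(9/16) = 141 + 567/16 = 2823/16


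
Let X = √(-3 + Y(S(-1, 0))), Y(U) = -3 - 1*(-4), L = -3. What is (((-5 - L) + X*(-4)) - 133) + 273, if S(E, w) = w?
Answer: 138 - 4*I*√2 ≈ 138.0 - 5.6569*I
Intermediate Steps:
Y(U) = 1 (Y(U) = -3 + 4 = 1)
X = I*√2 (X = √(-3 + 1) = √(-2) = I*√2 ≈ 1.4142*I)
(((-5 - L) + X*(-4)) - 133) + 273 = (((-5 - 1*(-3)) + (I*√2)*(-4)) - 133) + 273 = (((-5 + 3) - 4*I*√2) - 133) + 273 = ((-2 - 4*I*√2) - 133) + 273 = (-135 - 4*I*√2) + 273 = 138 - 4*I*√2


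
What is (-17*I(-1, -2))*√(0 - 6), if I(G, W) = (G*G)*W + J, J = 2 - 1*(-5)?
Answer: -85*I*√6 ≈ -208.21*I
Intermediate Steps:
J = 7 (J = 2 + 5 = 7)
I(G, W) = 7 + W*G² (I(G, W) = (G*G)*W + 7 = G²*W + 7 = W*G² + 7 = 7 + W*G²)
(-17*I(-1, -2))*√(0 - 6) = (-17*(7 - 2*(-1)²))*√(0 - 6) = (-17*(7 - 2*1))*√(-6) = (-17*(7 - 2))*(I*√6) = (-17*5)*(I*√6) = -85*I*√6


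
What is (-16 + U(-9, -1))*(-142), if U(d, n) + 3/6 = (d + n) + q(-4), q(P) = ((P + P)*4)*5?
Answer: 26483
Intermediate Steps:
q(P) = 40*P (q(P) = ((2*P)*4)*5 = (8*P)*5 = 40*P)
U(d, n) = -321/2 + d + n (U(d, n) = -½ + ((d + n) + 40*(-4)) = -½ + ((d + n) - 160) = -½ + (-160 + d + n) = -321/2 + d + n)
(-16 + U(-9, -1))*(-142) = (-16 + (-321/2 - 9 - 1))*(-142) = (-16 - 341/2)*(-142) = -373/2*(-142) = 26483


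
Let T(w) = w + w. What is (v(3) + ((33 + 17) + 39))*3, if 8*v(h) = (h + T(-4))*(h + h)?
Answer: 1023/4 ≈ 255.75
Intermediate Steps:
T(w) = 2*w
v(h) = h*(-8 + h)/4 (v(h) = ((h + 2*(-4))*(h + h))/8 = ((h - 8)*(2*h))/8 = ((-8 + h)*(2*h))/8 = (2*h*(-8 + h))/8 = h*(-8 + h)/4)
(v(3) + ((33 + 17) + 39))*3 = ((¼)*3*(-8 + 3) + ((33 + 17) + 39))*3 = ((¼)*3*(-5) + (50 + 39))*3 = (-15/4 + 89)*3 = (341/4)*3 = 1023/4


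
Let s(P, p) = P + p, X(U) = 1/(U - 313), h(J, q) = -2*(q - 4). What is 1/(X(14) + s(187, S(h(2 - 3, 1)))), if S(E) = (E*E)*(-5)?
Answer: 299/2092 ≈ 0.14293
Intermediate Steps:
h(J, q) = 8 - 2*q (h(J, q) = -2*(-4 + q) = 8 - 2*q)
S(E) = -5*E² (S(E) = E²*(-5) = -5*E²)
X(U) = 1/(-313 + U)
1/(X(14) + s(187, S(h(2 - 3, 1)))) = 1/(1/(-313 + 14) + (187 - 5*(8 - 2*1)²)) = 1/(1/(-299) + (187 - 5*(8 - 2)²)) = 1/(-1/299 + (187 - 5*6²)) = 1/(-1/299 + (187 - 5*36)) = 1/(-1/299 + (187 - 180)) = 1/(-1/299 + 7) = 1/(2092/299) = 299/2092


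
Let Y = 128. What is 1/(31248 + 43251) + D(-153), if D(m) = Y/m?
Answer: -3178573/3799449 ≈ -0.83659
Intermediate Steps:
D(m) = 128/m
1/(31248 + 43251) + D(-153) = 1/(31248 + 43251) + 128/(-153) = 1/74499 + 128*(-1/153) = 1/74499 - 128/153 = -3178573/3799449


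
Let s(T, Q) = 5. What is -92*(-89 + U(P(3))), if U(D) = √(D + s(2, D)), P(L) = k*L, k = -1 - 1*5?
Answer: 8188 - 92*I*√13 ≈ 8188.0 - 331.71*I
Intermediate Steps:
k = -6 (k = -1 - 5 = -6)
P(L) = -6*L
U(D) = √(5 + D) (U(D) = √(D + 5) = √(5 + D))
-92*(-89 + U(P(3))) = -92*(-89 + √(5 - 6*3)) = -92*(-89 + √(5 - 18)) = -92*(-89 + √(-13)) = -92*(-89 + I*√13) = 8188 - 92*I*√13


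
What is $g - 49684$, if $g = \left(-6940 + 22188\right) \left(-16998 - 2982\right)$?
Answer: $-304704724$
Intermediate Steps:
$g = -304655040$ ($g = 15248 \left(-19980\right) = -304655040$)
$g - 49684 = -304655040 - 49684 = -304704724$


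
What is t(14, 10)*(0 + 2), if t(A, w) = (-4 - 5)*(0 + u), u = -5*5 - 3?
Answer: 504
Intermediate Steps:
u = -28 (u = -25 - 3 = -28)
t(A, w) = 252 (t(A, w) = (-4 - 5)*(0 - 28) = -9*(-28) = 252)
t(14, 10)*(0 + 2) = 252*(0 + 2) = 252*2 = 504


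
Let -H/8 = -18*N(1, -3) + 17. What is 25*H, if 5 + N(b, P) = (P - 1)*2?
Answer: -50200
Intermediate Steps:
N(b, P) = -7 + 2*P (N(b, P) = -5 + (P - 1)*2 = -5 + (-1 + P)*2 = -5 + (-2 + 2*P) = -7 + 2*P)
H = -2008 (H = -8*(-18*(-7 + 2*(-3)) + 17) = -8*(-18*(-7 - 6) + 17) = -8*(-18*(-13) + 17) = -8*(234 + 17) = -8*251 = -2008)
25*H = 25*(-2008) = -50200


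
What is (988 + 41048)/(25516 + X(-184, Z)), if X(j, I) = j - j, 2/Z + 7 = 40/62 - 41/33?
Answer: 10509/6379 ≈ 1.6474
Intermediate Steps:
Z = -1023/3886 (Z = 2/(-7 + (40/62 - 41/33)) = 2/(-7 + (40*(1/62) - 41*1/33)) = 2/(-7 + (20/31 - 41/33)) = 2/(-7 - 611/1023) = 2/(-7772/1023) = 2*(-1023/7772) = -1023/3886 ≈ -0.26325)
X(j, I) = 0
(988 + 41048)/(25516 + X(-184, Z)) = (988 + 41048)/(25516 + 0) = 42036/25516 = 42036*(1/25516) = 10509/6379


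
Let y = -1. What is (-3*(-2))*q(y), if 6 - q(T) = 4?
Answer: 12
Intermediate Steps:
q(T) = 2 (q(T) = 6 - 1*4 = 6 - 4 = 2)
(-3*(-2))*q(y) = -3*(-2)*2 = 6*2 = 12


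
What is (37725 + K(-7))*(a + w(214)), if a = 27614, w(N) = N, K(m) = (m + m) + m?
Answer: 1049226912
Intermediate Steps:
K(m) = 3*m (K(m) = 2*m + m = 3*m)
(37725 + K(-7))*(a + w(214)) = (37725 + 3*(-7))*(27614 + 214) = (37725 - 21)*27828 = 37704*27828 = 1049226912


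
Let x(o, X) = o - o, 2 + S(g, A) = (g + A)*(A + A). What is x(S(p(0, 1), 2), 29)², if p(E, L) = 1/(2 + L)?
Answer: 0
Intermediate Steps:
S(g, A) = -2 + 2*A*(A + g) (S(g, A) = -2 + (g + A)*(A + A) = -2 + (A + g)*(2*A) = -2 + 2*A*(A + g))
x(o, X) = 0
x(S(p(0, 1), 2), 29)² = 0² = 0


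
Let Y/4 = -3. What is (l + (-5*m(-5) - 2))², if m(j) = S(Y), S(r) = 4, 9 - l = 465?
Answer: 228484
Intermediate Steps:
Y = -12 (Y = 4*(-3) = -12)
l = -456 (l = 9 - 1*465 = 9 - 465 = -456)
m(j) = 4
(l + (-5*m(-5) - 2))² = (-456 + (-5*4 - 2))² = (-456 + (-20 - 2))² = (-456 - 22)² = (-478)² = 228484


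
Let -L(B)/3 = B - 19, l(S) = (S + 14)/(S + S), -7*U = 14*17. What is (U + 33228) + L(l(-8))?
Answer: 266017/8 ≈ 33252.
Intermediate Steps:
U = -34 (U = -2*17 = -1/7*238 = -34)
l(S) = (14 + S)/(2*S) (l(S) = (14 + S)/((2*S)) = (14 + S)*(1/(2*S)) = (14 + S)/(2*S))
L(B) = 57 - 3*B (L(B) = -3*(B - 19) = -3*(-19 + B) = 57 - 3*B)
(U + 33228) + L(l(-8)) = (-34 + 33228) + (57 - 3*(14 - 8)/(2*(-8))) = 33194 + (57 - 3*(-1)*6/(2*8)) = 33194 + (57 - 3*(-3/8)) = 33194 + (57 + 9/8) = 33194 + 465/8 = 266017/8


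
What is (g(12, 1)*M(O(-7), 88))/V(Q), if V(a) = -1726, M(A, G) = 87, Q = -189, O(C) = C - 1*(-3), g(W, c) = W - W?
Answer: 0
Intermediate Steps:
g(W, c) = 0
O(C) = 3 + C (O(C) = C + 3 = 3 + C)
(g(12, 1)*M(O(-7), 88))/V(Q) = (0*87)/(-1726) = 0*(-1/1726) = 0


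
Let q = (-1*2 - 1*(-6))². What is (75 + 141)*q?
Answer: 3456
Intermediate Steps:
q = 16 (q = (-2 + 6)² = 4² = 16)
(75 + 141)*q = (75 + 141)*16 = 216*16 = 3456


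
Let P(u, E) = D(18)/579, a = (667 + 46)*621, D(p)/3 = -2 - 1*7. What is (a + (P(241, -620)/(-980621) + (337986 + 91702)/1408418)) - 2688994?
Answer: -299372906515930448404/133278491821277 ≈ -2.2462e+6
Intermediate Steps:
D(p) = -27 (D(p) = 3*(-2 - 1*7) = 3*(-2 - 7) = 3*(-9) = -27)
a = 442773 (a = 713*621 = 442773)
P(u, E) = -9/193 (P(u, E) = -27/579 = -27*1/579 = -9/193)
(a + (P(241, -620)/(-980621) + (337986 + 91702)/1408418)) - 2688994 = (442773 + (-9/193/(-980621) + (337986 + 91702)/1408418)) - 2688994 = (442773 + (-9/193*(-1/980621) + 429688*(1/1408418))) - 2688994 = (442773 + (9/189259853 + 214844/704209)) - 2688994 = (442773 + 40661350195813/133278491821277) - 2688994 = 59012158320532476934/133278491821277 - 2688994 = -299372906515930448404/133278491821277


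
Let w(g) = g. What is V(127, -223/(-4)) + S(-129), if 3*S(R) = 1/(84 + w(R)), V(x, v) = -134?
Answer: -18091/135 ≈ -134.01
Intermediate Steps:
S(R) = 1/(3*(84 + R))
V(127, -223/(-4)) + S(-129) = -134 + 1/(3*(84 - 129)) = -134 + (⅓)/(-45) = -134 + (⅓)*(-1/45) = -134 - 1/135 = -18091/135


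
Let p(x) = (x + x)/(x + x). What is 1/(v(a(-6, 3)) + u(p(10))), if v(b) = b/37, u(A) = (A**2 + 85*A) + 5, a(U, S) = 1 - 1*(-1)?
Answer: 37/3369 ≈ 0.010982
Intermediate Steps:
p(x) = 1 (p(x) = (2*x)/((2*x)) = (2*x)*(1/(2*x)) = 1)
a(U, S) = 2 (a(U, S) = 1 + 1 = 2)
u(A) = 5 + A**2 + 85*A
v(b) = b/37 (v(b) = b*(1/37) = b/37)
1/(v(a(-6, 3)) + u(p(10))) = 1/((1/37)*2 + (5 + 1**2 + 85*1)) = 1/(2/37 + (5 + 1 + 85)) = 1/(2/37 + 91) = 1/(3369/37) = 37/3369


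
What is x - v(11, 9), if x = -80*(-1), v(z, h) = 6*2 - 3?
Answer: 71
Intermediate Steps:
v(z, h) = 9 (v(z, h) = 12 - 3 = 9)
x = 80
x - v(11, 9) = 80 - 1*9 = 80 - 9 = 71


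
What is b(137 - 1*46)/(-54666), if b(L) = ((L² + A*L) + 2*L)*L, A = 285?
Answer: -173901/3037 ≈ -57.261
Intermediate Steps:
b(L) = L*(L² + 287*L) (b(L) = ((L² + 285*L) + 2*L)*L = (L² + 287*L)*L = L*(L² + 287*L))
b(137 - 1*46)/(-54666) = ((137 - 1*46)²*(287 + (137 - 1*46)))/(-54666) = ((137 - 46)²*(287 + (137 - 46)))*(-1/54666) = (91²*(287 + 91))*(-1/54666) = (8281*378)*(-1/54666) = 3130218*(-1/54666) = -173901/3037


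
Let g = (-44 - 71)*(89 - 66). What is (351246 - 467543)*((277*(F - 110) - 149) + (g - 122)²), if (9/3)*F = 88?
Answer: -2663362487642/3 ≈ -8.8779e+11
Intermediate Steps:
F = 88/3 (F = (⅓)*88 = 88/3 ≈ 29.333)
g = -2645 (g = -115*23 = -2645)
(351246 - 467543)*((277*(F - 110) - 149) + (g - 122)²) = (351246 - 467543)*((277*(88/3 - 110) - 149) + (-2645 - 122)²) = -116297*((277*(-242/3) - 149) + (-2767)²) = -116297*((-67034/3 - 149) + 7656289) = -116297*(-67481/3 + 7656289) = -116297*22901386/3 = -2663362487642/3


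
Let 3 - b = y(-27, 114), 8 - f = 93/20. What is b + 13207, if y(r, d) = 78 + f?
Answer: 262573/20 ≈ 13129.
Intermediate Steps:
f = 67/20 (f = 8 - 93/20 = 67/20 ≈ 3.3500)
y(r, d) = 1627/20 (y(r, d) = 78 + 67/20 = 1627/20)
b = -1567/20 (b = 3 - 1*1627/20 = 3 - 1627/20 = -1567/20 ≈ -78.350)
b + 13207 = -1567/20 + 13207 = 262573/20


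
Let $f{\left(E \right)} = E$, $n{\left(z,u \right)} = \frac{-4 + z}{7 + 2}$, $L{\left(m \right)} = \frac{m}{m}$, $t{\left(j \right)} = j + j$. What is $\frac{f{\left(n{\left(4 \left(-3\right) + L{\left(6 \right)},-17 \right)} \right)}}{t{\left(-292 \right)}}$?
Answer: $\frac{5}{1752} \approx 0.0028539$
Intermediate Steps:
$t{\left(j \right)} = 2 j$
$L{\left(m \right)} = 1$
$n{\left(z,u \right)} = - \frac{4}{9} + \frac{z}{9}$ ($n{\left(z,u \right)} = \frac{-4 + z}{9} = \left(-4 + z\right) \frac{1}{9} = - \frac{4}{9} + \frac{z}{9}$)
$\frac{f{\left(n{\left(4 \left(-3\right) + L{\left(6 \right)},-17 \right)} \right)}}{t{\left(-292 \right)}} = \frac{- \frac{4}{9} + \frac{4 \left(-3\right) + 1}{9}}{2 \left(-292\right)} = \frac{- \frac{4}{9} + \frac{-12 + 1}{9}}{-584} = \left(- \frac{4}{9} + \frac{1}{9} \left(-11\right)\right) \left(- \frac{1}{584}\right) = \left(- \frac{4}{9} - \frac{11}{9}\right) \left(- \frac{1}{584}\right) = \left(- \frac{5}{3}\right) \left(- \frac{1}{584}\right) = \frac{5}{1752}$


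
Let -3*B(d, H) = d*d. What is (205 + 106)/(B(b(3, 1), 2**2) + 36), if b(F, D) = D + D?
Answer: 933/104 ≈ 8.9712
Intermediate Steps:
b(F, D) = 2*D
B(d, H) = -d**2/3 (B(d, H) = -d*d/3 = -d**2/3)
(205 + 106)/(B(b(3, 1), 2**2) + 36) = (205 + 106)/(-(2*1)**2/3 + 36) = 311/(-1/3*2**2 + 36) = 311/(-1/3*4 + 36) = 311/(-4/3 + 36) = 311/(104/3) = 311*(3/104) = 933/104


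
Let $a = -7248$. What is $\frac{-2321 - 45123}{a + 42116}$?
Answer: $- \frac{11861}{8717} \approx -1.3607$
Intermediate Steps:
$\frac{-2321 - 45123}{a + 42116} = \frac{-2321 - 45123}{-7248 + 42116} = - \frac{47444}{34868} = \left(-47444\right) \frac{1}{34868} = - \frac{11861}{8717}$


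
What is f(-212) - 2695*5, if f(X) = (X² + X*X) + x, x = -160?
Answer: 76253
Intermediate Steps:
f(X) = -160 + 2*X² (f(X) = (X² + X*X) - 160 = (X² + X²) - 160 = 2*X² - 160 = -160 + 2*X²)
f(-212) - 2695*5 = (-160 + 2*(-212)²) - 2695*5 = (-160 + 2*44944) - 13475 = (-160 + 89888) - 13475 = 89728 - 13475 = 76253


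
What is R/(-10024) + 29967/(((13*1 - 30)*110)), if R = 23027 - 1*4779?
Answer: -41814121/2343110 ≈ -17.846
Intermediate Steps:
R = 18248 (R = 23027 - 4779 = 18248)
R/(-10024) + 29967/(((13*1 - 30)*110)) = 18248/(-10024) + 29967/(((13*1 - 30)*110)) = 18248*(-1/10024) + 29967/(((13 - 30)*110)) = -2281/1253 + 29967/((-17*110)) = -2281/1253 + 29967/(-1870) = -2281/1253 + 29967*(-1/1870) = -2281/1253 - 29967/1870 = -41814121/2343110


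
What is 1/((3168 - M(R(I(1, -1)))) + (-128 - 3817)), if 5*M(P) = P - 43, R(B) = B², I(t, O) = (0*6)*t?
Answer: -5/3842 ≈ -0.0013014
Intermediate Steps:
I(t, O) = 0 (I(t, O) = 0*t = 0)
M(P) = -43/5 + P/5 (M(P) = (P - 43)/5 = (-43 + P)/5 = -43/5 + P/5)
1/((3168 - M(R(I(1, -1)))) + (-128 - 3817)) = 1/((3168 - (-43/5 + (⅕)*0²)) + (-128 - 3817)) = 1/((3168 - (-43/5 + (⅕)*0)) - 3945) = 1/((3168 - (-43/5 + 0)) - 3945) = 1/((3168 - 1*(-43/5)) - 3945) = 1/((3168 + 43/5) - 3945) = 1/(15883/5 - 3945) = 1/(-3842/5) = -5/3842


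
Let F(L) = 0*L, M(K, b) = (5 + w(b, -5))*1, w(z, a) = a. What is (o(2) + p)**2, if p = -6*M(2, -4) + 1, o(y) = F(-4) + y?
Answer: 9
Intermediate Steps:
M(K, b) = 0 (M(K, b) = (5 - 5)*1 = 0*1 = 0)
F(L) = 0
o(y) = y (o(y) = 0 + y = y)
p = 1 (p = -6*0 + 1 = 0 + 1 = 1)
(o(2) + p)**2 = (2 + 1)**2 = 3**2 = 9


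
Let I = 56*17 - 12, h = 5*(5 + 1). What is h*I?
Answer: 28200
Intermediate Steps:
h = 30 (h = 5*6 = 30)
I = 940 (I = 952 - 12 = 940)
h*I = 30*940 = 28200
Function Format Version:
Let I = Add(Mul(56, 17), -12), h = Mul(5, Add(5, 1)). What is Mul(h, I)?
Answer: 28200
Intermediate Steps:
h = 30 (h = Mul(5, 6) = 30)
I = 940 (I = Add(952, -12) = 940)
Mul(h, I) = Mul(30, 940) = 28200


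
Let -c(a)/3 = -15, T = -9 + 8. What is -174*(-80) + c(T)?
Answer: 13965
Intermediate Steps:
T = -1
c(a) = 45 (c(a) = -3*(-15) = 45)
-174*(-80) + c(T) = -174*(-80) + 45 = 13920 + 45 = 13965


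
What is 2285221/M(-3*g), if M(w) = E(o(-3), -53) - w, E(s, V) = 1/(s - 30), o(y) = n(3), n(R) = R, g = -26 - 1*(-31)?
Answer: 61700967/404 ≈ 1.5273e+5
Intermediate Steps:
g = 5 (g = -26 + 31 = 5)
o(y) = 3
E(s, V) = 1/(-30 + s)
M(w) = -1/27 - w (M(w) = 1/(-30 + 3) - w = 1/(-27) - w = -1/27 - w)
2285221/M(-3*g) = 2285221/(-1/27 - (-3)*5) = 2285221/(-1/27 - 1*(-15)) = 2285221/(-1/27 + 15) = 2285221/(404/27) = 2285221*(27/404) = 61700967/404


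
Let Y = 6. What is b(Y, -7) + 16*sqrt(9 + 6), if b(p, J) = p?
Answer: 6 + 16*sqrt(15) ≈ 67.968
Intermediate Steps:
b(Y, -7) + 16*sqrt(9 + 6) = 6 + 16*sqrt(9 + 6) = 6 + 16*sqrt(15)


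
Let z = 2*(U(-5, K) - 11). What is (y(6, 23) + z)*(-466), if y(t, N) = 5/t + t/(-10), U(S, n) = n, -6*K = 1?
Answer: 51493/5 ≈ 10299.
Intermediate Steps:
K = -1/6 (K = -1/6*1 = -1/6 ≈ -0.16667)
y(t, N) = 5/t - t/10 (y(t, N) = 5/t + t*(-1/10) = 5/t - t/10)
z = -67/3 (z = 2*(-1/6 - 11) = 2*(-67/6) = -67/3 ≈ -22.333)
(y(6, 23) + z)*(-466) = ((5/6 - 1/10*6) - 67/3)*(-466) = ((5*(1/6) - 3/5) - 67/3)*(-466) = ((5/6 - 3/5) - 67/3)*(-466) = (7/30 - 67/3)*(-466) = -221/10*(-466) = 51493/5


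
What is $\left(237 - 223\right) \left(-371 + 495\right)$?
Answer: $1736$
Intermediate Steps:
$\left(237 - 223\right) \left(-371 + 495\right) = \left(237 - 223\right) 124 = 14 \cdot 124 = 1736$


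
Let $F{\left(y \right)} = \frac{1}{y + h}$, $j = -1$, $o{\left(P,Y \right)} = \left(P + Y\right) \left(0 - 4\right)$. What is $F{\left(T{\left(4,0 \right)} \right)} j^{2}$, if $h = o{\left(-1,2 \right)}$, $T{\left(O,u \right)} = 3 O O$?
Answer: $\frac{1}{44} \approx 0.022727$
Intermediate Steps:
$o{\left(P,Y \right)} = - 4 P - 4 Y$ ($o{\left(P,Y \right)} = \left(P + Y\right) \left(-4\right) = - 4 P - 4 Y$)
$T{\left(O,u \right)} = 3 O^{2}$
$h = -4$ ($h = \left(-4\right) \left(-1\right) - 8 = 4 - 8 = -4$)
$F{\left(y \right)} = \frac{1}{-4 + y}$ ($F{\left(y \right)} = \frac{1}{y - 4} = \frac{1}{-4 + y}$)
$F{\left(T{\left(4,0 \right)} \right)} j^{2} = \frac{\left(-1\right)^{2}}{-4 + 3 \cdot 4^{2}} = \frac{1}{-4 + 3 \cdot 16} \cdot 1 = \frac{1}{-4 + 48} \cdot 1 = \frac{1}{44} \cdot 1 = \frac{1}{44}$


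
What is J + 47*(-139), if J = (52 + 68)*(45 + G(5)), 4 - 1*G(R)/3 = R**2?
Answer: -8693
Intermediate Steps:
G(R) = 12 - 3*R**2
J = -2160 (J = (52 + 68)*(45 + (12 - 3*5**2)) = 120*(45 + (12 - 3*25)) = 120*(45 + (12 - 75)) = 120*(45 - 63) = 120*(-18) = -2160)
J + 47*(-139) = -2160 + 47*(-139) = -2160 - 6533 = -8693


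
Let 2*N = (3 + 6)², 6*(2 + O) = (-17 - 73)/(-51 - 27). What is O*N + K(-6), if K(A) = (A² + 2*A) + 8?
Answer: -2143/52 ≈ -41.212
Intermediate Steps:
O = -47/26 (O = -2 + ((-17 - 73)/(-51 - 27))/6 = -2 + (-90/(-78))/6 = -2 + (-90*(-1/78))/6 = -2 + (⅙)*(15/13) = -2 + 5/26 = -47/26 ≈ -1.8077)
K(A) = 8 + A² + 2*A
N = 81/2 (N = (3 + 6)²/2 = (½)*9² = (½)*81 = 81/2 ≈ 40.500)
O*N + K(-6) = -47/26*81/2 + (8 + (-6)² + 2*(-6)) = -3807/52 + (8 + 36 - 12) = -3807/52 + 32 = -2143/52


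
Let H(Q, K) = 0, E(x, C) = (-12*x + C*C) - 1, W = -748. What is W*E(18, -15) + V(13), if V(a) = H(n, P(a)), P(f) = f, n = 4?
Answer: -5984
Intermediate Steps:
E(x, C) = -1 + C² - 12*x (E(x, C) = (-12*x + C²) - 1 = (C² - 12*x) - 1 = -1 + C² - 12*x)
V(a) = 0
W*E(18, -15) + V(13) = -748*(-1 + (-15)² - 12*18) + 0 = -748*(-1 + 225 - 216) + 0 = -748*8 + 0 = -5984 + 0 = -5984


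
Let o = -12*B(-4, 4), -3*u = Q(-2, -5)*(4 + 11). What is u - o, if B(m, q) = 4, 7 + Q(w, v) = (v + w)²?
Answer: -162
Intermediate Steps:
Q(w, v) = -7 + (v + w)²
u = -210 (u = -(-7 + (-5 - 2)²)*(4 + 11)/3 = -(-7 + (-7)²)*15/3 = -(-7 + 49)*15/3 = -14*15 = -⅓*630 = -210)
o = -48 (o = -12*4 = -48)
u - o = -210 - 1*(-48) = -210 + 48 = -162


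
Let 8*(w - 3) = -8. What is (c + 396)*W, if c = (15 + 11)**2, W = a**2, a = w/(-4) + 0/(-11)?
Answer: 268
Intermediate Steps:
w = 2 (w = 3 + (1/8)*(-8) = 3 - 1 = 2)
a = -1/2 (a = 2/(-4) + 0/(-11) = 2*(-1/4) + 0*(-1/11) = -1/2 + 0 = -1/2 ≈ -0.50000)
W = 1/4 (W = (-1/2)**2 = 1/4 ≈ 0.25000)
c = 676 (c = 26**2 = 676)
(c + 396)*W = (676 + 396)*(1/4) = 1072*(1/4) = 268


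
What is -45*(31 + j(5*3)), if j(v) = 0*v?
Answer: -1395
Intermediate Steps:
j(v) = 0
-45*(31 + j(5*3)) = -45*(31 + 0) = -45*31 = -1395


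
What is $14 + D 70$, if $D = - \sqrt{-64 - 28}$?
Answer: $14 - 140 i \sqrt{23} \approx 14.0 - 671.42 i$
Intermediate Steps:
$D = - 2 i \sqrt{23}$ ($D = - \sqrt{-64 - 28} = - \sqrt{-92} = - 2 i \sqrt{23} \approx - 9.5917 i$)
$14 + D 70 = 14 + - 2 i \sqrt{23} \cdot 70 = 14 - 140 i \sqrt{23}$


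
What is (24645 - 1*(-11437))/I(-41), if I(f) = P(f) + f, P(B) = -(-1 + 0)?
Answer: -18041/20 ≈ -902.05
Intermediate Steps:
P(B) = 1 (P(B) = -1*(-1) = 1)
I(f) = 1 + f
(24645 - 1*(-11437))/I(-41) = (24645 - 1*(-11437))/(1 - 41) = (24645 + 11437)/(-40) = 36082*(-1/40) = -18041/20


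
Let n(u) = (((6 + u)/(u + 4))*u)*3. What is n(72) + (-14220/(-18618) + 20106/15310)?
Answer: 100986993951/451315835 ≈ 223.76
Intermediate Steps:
n(u) = 3*u*(6 + u)/(4 + u) (n(u) = (((6 + u)/(4 + u))*u)*3 = (u*(6 + u)/(4 + u))*3 = 3*u*(6 + u)/(4 + u))
n(72) + (-14220/(-18618) + 20106/15310) = 3*72*(6 + 72)/(4 + 72) + (-14220/(-18618) + 20106/15310) = 3*72*78/76 + (-14220*(-1/18618) + 20106*(1/15310)) = 3*72*(1/76)*78 + (2370/3103 + 10053/7655) = 4212/19 + 49336809/23753465 = 100986993951/451315835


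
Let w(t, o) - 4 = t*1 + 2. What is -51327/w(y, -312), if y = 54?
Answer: -17109/20 ≈ -855.45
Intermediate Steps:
w(t, o) = 6 + t (w(t, o) = 4 + (t*1 + 2) = 4 + (t + 2) = 4 + (2 + t) = 6 + t)
-51327/w(y, -312) = -51327/(6 + 54) = -51327/60 = -51327*1/60 = -17109/20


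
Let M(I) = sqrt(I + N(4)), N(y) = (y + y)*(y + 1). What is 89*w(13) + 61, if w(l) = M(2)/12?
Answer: 61 + 89*sqrt(42)/12 ≈ 109.07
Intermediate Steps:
N(y) = 2*y*(1 + y) (N(y) = (2*y)*(1 + y) = 2*y*(1 + y))
M(I) = sqrt(40 + I) (M(I) = sqrt(I + 2*4*(1 + 4)) = sqrt(I + 2*4*5) = sqrt(I + 40) = sqrt(40 + I))
w(l) = sqrt(42)/12 (w(l) = sqrt(40 + 2)/12 = sqrt(42)*(1/12) = sqrt(42)/12)
89*w(13) + 61 = 89*(sqrt(42)/12) + 61 = 89*sqrt(42)/12 + 61 = 61 + 89*sqrt(42)/12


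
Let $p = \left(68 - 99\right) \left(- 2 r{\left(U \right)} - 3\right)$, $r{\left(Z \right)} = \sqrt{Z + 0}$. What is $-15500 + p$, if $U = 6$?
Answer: $-15407 + 62 \sqrt{6} \approx -15255.0$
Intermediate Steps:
$r{\left(Z \right)} = \sqrt{Z}$
$p = 93 + 62 \sqrt{6}$ ($p = \left(68 - 99\right) \left(- 2 \sqrt{6} - 3\right) = - 31 \left(-3 - 2 \sqrt{6}\right) = 93 + 62 \sqrt{6} \approx 244.87$)
$-15500 + p = -15500 + \left(93 + 62 \sqrt{6}\right) = -15407 + 62 \sqrt{6}$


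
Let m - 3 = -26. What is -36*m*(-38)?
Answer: -31464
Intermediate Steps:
m = -23 (m = 3 - 26 = -23)
-36*m*(-38) = -36*(-23)*(-38) = 828*(-38) = -31464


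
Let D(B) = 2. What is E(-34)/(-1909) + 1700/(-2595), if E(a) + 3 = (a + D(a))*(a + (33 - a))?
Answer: -99439/990771 ≈ -0.10037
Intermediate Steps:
E(a) = 63 + 33*a (E(a) = -3 + (a + 2)*(a + (33 - a)) = -3 + (2 + a)*33 = -3 + (66 + 33*a) = 63 + 33*a)
E(-34)/(-1909) + 1700/(-2595) = (63 + 33*(-34))/(-1909) + 1700/(-2595) = (63 - 1122)*(-1/1909) + 1700*(-1/2595) = -1059*(-1/1909) - 340/519 = 1059/1909 - 340/519 = -99439/990771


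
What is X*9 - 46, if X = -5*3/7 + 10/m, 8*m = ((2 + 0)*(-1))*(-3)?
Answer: 383/7 ≈ 54.714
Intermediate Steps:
m = ¾ (m = (((2 + 0)*(-1))*(-3))/8 = ((2*(-1))*(-3))/8 = (-2*(-3))/8 = (⅛)*6 = ¾ ≈ 0.75000)
X = 235/21 (X = -5*3/7 + 10/(¾) = -15*⅐ + 10*(4/3) = -15/7 + 40/3 = 235/21 ≈ 11.190)
X*9 - 46 = (235/21)*9 - 46 = 705/7 - 46 = 383/7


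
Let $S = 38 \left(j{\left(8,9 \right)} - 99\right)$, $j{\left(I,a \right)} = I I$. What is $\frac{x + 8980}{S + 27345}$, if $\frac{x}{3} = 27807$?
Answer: $\frac{92401}{26015} \approx 3.5518$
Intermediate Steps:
$j{\left(I,a \right)} = I^{2}$
$S = -1330$ ($S = 38 \left(8^{2} - 99\right) = 38 \left(64 - 99\right) = 38 \left(-35\right) = -1330$)
$x = 83421$ ($x = 3 \cdot 27807 = 83421$)
$\frac{x + 8980}{S + 27345} = \frac{83421 + 8980}{-1330 + 27345} = \frac{92401}{26015}$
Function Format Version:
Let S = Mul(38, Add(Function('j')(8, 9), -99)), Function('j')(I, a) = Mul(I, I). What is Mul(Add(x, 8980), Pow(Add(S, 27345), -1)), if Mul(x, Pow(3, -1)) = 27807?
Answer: Rational(92401, 26015) ≈ 3.5518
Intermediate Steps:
Function('j')(I, a) = Pow(I, 2)
S = -1330 (S = Mul(38, Add(Pow(8, 2), -99)) = Mul(38, Add(64, -99)) = Mul(38, -35) = -1330)
x = 83421 (x = Mul(3, 27807) = 83421)
Mul(Add(x, 8980), Pow(Add(S, 27345), -1)) = Mul(Add(83421, 8980), Pow(Add(-1330, 27345), -1)) = Mul(92401, Pow(26015, -1)) = Mul(92401, Rational(1, 26015)) = Rational(92401, 26015)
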